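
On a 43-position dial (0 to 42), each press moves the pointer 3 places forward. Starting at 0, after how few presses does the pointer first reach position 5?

16

The inverse of 3 mod 43 is 29 (since 3·29 = 87 ≡ 1).
Multiplying both sides by 29: x ≡ 29·5 = 145 ≡ 16 (mod 43).
Check: 3·16 = 48 = 1·43 + 5.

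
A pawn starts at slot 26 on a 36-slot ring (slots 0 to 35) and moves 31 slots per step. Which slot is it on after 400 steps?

400·31 = 12400.
Dividing 12400 by 36 gives quotient 344 and remainder 16.
(26 + 16) mod 36 = 6.

6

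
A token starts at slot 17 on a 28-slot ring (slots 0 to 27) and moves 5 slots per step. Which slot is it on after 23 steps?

20

23·5 = 115.
115 − 4·28 = 3, so 115 ≡ 3 (mod 28).
(17 + 3) mod 28 = 20.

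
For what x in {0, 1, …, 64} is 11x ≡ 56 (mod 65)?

11⁻¹ ≡ 6 (mod 65) because 11·6 = 66 = 1·65 + 1.
Multiplying both sides by 6: x ≡ 6·56 = 336 ≡ 11 (mod 65).
Check: 11·11 = 121 = 1·65 + 56.

11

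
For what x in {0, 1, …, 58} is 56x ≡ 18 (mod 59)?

The inverse of 56 mod 59 is 39 (since 56·39 = 2184 ≡ 1).
So x ≡ 39·18 = 702 ≡ 53 (mod 59).

53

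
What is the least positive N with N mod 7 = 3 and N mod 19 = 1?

x ≡ 3 (mod 7) gives x ∈ {3, 10, 17, 24, 31, 38, 45, 52, …}.
The first of these with x mod 19 = 1 is 115.

115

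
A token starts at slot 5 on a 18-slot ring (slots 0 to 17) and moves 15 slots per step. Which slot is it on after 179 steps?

179·15 = 2685.
2685 = 149·18 + 3, so 2685 mod 18 = 3.
(5 + 3) mod 18 = 8.

8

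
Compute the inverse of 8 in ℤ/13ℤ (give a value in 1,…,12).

13 = 1·8 + 5
8 = 1·5 + 3
5 = 1·3 + 2
3 = 1·2 + 1
2 = 2·1 + 0
Back-substituting gives 8·5 ≡ 1 (mod 13).

5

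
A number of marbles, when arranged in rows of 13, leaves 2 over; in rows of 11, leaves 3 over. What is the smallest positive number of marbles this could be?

x ≡ 3 (mod 11) gives x ∈ {3, 14, 25, 36, 47, 58, 69, 80}.
The first of these with x mod 13 = 2 is 80.

80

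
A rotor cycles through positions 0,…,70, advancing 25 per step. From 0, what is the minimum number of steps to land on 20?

25⁻¹ ≡ 54 (mod 71) because 25·54 = 1350 = 19·71 + 1.
So x ≡ 54·20 = 1080 ≡ 15 (mod 71).

15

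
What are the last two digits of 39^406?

61

Successive squares of 39 mod 100: 39^1≡39, 39^2≡21, 39^4≡41, 39^8≡81, 39^16≡61, 39^32≡21, 39^64≡41, 39^128≡81, 39^256≡61.
Since 406 = 2 + 4 + 16 + 128 + 256 in binary, 39^406 ≡ 21·41·61·81·61 ≡ 61 (mod 100).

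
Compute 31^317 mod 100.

Successive squares of 31 mod 100: 31^1≡31, 31^2≡61, 31^4≡21, 31^8≡41, 31^16≡81, 31^32≡61, 31^64≡21, 31^128≡41, 31^256≡81.
Since 317 = 1 + 4 + 8 + 16 + 32 + 256 in binary, 31^317 ≡ 31·21·41·81·61·81 ≡ 11 (mod 100).

11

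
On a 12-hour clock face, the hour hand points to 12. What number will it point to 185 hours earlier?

Dividing 185 by 12 gives quotient 15 and remainder 5.
12 − 5 → 7 on a 12-hour dial.

7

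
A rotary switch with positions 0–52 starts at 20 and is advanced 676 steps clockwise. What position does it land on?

7

676 mod 53 = 40 (since 12·53 = 636).
(20 + 40) mod 53 = 7.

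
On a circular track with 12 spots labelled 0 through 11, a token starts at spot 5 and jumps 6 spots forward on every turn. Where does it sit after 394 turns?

5

394·6 = 2364.
2364 mod 12 = 0 (since 197·12 = 2364).
(5 + 0) mod 12 = 5.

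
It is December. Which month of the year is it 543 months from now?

543 = 45·12 + 3, so 543 mod 12 = 3.
December + 3 months → March.

March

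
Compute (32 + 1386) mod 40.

18

1386 = 34·40 + 26, so 1386 mod 40 = 26.
(32 + 26) mod 40 = 18.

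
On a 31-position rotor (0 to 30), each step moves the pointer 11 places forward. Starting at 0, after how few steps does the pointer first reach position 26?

The inverse of 11 mod 31 is 17 (since 11·17 = 187 ≡ 1).
Multiplying both sides by 17: x ≡ 17·26 = 442 ≡ 8 (mod 31).

8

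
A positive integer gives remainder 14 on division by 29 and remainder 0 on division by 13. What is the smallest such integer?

130

Since 13·9 ≡ 1 (mod 29), take x = 0 + 13·((14−0)·9 mod 29) = 0 + 13·10 = 130.
Check: 130 mod 29 = 14, 130 mod 13 = 0.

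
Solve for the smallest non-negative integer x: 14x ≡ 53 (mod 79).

The inverse of 14 mod 79 is 17 (since 14·17 = 238 ≡ 1).
Multiplying both sides by 17: x ≡ 17·53 = 901 ≡ 32 (mod 79).

32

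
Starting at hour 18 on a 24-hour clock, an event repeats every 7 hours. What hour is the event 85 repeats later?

13

85·7 = 595.
595 = 24·24 + 19, so 595 mod 24 = 19.
(18 + 19) mod 24 = 13.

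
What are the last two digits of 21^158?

61

By repeated squaring mod 100: 21^1≡21, 21^2≡41, 21^4≡81, 21^8≡61, 21^16≡21, 21^32≡41, 21^64≡81, 21^128≡61.
Since 158 = 2 + 4 + 8 + 16 + 128 in binary, 21^158 ≡ 41·81·61·21·61 ≡ 61 (mod 100).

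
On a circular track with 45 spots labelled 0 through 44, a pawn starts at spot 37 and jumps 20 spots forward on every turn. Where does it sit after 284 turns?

2

284·20 = 5680.
5680 − 126·45 = 10, so 5680 ≡ 10 (mod 45).
(37 + 10) mod 45 = 2.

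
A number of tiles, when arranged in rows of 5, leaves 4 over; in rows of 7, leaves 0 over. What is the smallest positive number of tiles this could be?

14

Since 7·3 ≡ 1 (mod 5), take x = 0 + 7·((4−0)·3 mod 5) = 0 + 7·2 = 14.
Check: 14 mod 5 = 4, 14 mod 7 = 0.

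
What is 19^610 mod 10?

Last digits of 9^n: 9, 1 (period 2).
610 leaves remainder 0 on division by 2, so 19^610 ends in 1.

1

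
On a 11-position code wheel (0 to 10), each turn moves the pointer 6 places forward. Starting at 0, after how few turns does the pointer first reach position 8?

The inverse of 6 mod 11 is 2 (since 6·2 = 12 ≡ 1).
So x ≡ 2·8 = 16 ≡ 5 (mod 11).
Check: 6·5 = 30 = 2·11 + 8.

5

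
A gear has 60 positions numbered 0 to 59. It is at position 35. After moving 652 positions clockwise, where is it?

652 = 10·60 + 52, so 652 mod 60 = 52.
(35 + 52) mod 60 = 27.

27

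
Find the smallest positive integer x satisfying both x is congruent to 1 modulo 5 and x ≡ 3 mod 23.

Since 23·2 ≡ 1 (mod 5), take x = 3 + 23·((1−3)·2 mod 5) = 3 + 23·1 = 26.
Check: 26 mod 5 = 1, 26 mod 23 = 3.

26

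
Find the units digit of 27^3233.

Last digits of 7^n: 7, 9, 3, 1 (period 4).
3233 mod 4 = 1, so the last digit matches 7^1 = 7.

7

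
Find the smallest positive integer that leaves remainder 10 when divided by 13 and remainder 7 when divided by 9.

Since 9·3 ≡ 1 (mod 13), take x = 7 + 9·((10−7)·3 mod 13) = 7 + 9·9 = 88.
Check: 88 mod 13 = 10, 88 mod 9 = 7.

88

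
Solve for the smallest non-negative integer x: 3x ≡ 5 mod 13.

6

The inverse of 3 mod 13 is 9 (since 3·9 = 27 ≡ 1).
Multiplying both sides by 9: x ≡ 9·5 = 45 ≡ 6 (mod 13).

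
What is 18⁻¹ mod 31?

31 = 1·18 + 13
18 = 1·13 + 5
13 = 2·5 + 3
5 = 1·3 + 2
3 = 1·2 + 1
2 = 2·1 + 0
Back-substituting gives 18·19 ≡ 1 (mod 31).

19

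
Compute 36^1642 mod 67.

26

By repeated squaring mod 67: 36^1≡36, 36^2≡23, 36^4≡60, 36^8≡49, 36^16≡56, 36^32≡54, 36^64≡35, 36^128≡19, 36^256≡26, 36^512≡6, 36^1024≡36.
Since 1642 = 2 + 8 + 32 + 64 + 512 + 1024 in binary, 36^1642 ≡ 23·49·54·35·6·36 ≡ 26 (mod 67).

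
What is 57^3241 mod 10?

7

Last digits of 7^n: 7, 9, 3, 1 (period 4).
3241 leaves remainder 1 on division by 4, so 57^3241 ends in 7.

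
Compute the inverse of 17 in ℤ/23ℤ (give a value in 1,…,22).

17·19 = 323 = 14·23 + 1, so 17⁻¹ ≡ 19 (mod 23).

19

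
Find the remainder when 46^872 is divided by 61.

42

By repeated squaring mod 61: 46^1≡46, 46^2≡42, 46^4≡56, 46^8≡25, 46^16≡15, 46^32≡42, 46^64≡56, 46^128≡25, 46^256≡15, 46^512≡42.
Since 872 = 8 + 32 + 64 + 256 + 512 in binary, 46^872 ≡ 25·42·56·15·42 ≡ 42 (mod 61).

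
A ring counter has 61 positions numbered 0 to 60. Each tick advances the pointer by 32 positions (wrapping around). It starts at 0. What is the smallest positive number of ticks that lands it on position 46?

The inverse of 32 mod 61 is 21 (since 32·21 = 672 ≡ 1).
So x ≡ 21·46 = 966 ≡ 51 (mod 61).

51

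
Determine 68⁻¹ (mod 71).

71 = 1·68 + 3
68 = 22·3 + 2
3 = 1·2 + 1
2 = 2·1 + 0
Back-substituting gives 68·47 ≡ 1 (mod 71).

47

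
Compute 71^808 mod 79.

64

Square-and-reduce mod 79: 71^1≡71, 71^2≡64, 71^4≡67, 71^8≡65, 71^16≡38, 71^32≡22, 71^64≡10, 71^128≡21, 71^256≡46, 71^512≡62.
808 = 8 + 32 + 256 + 512, so 71^808 ≡ 65·22·46·62 ≡ 64 (mod 79).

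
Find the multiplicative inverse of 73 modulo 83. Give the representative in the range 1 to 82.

83 = 1·73 + 10
73 = 7·10 + 3
10 = 3·3 + 1
3 = 3·1 + 0
Back-substituting gives 73·58 ≡ 1 (mod 83).

58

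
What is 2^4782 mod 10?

4

Powers of 2 mod 10 repeat with period 4: 2, 4, 8, 6.
4782 mod 4 = 2, so the last digit matches 2^2 = 4.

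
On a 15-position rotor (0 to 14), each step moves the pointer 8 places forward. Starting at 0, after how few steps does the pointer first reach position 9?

The inverse of 8 mod 15 is 2 (since 8·2 = 16 ≡ 1).
Multiplying both sides by 2: x ≡ 2·9 = 18 ≡ 3 (mod 15).

3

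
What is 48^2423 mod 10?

2

The units digit of 48^n cycles with period 4: 8, 4, 2, 6, …
2423 leaves remainder 3 on division by 4, so 48^2423 ends in 2.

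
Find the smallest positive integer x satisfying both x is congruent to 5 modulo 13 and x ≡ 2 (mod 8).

18

x ≡ 2 (mod 8) gives x ∈ {2, 10, 18}.
The first of these with x mod 13 = 5 is 18.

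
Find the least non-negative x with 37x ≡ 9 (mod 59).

The inverse of 37 mod 59 is 8 (since 37·8 = 296 ≡ 1).
Multiplying both sides by 8: x ≡ 8·9 = 72 ≡ 13 (mod 59).
Check: 37·13 = 481 = 8·59 + 9.

13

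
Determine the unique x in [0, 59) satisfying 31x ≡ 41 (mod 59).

47

The inverse of 31 mod 59 is 40 (since 31·40 = 1240 ≡ 1).
So x ≡ 40·41 = 1640 ≡ 47 (mod 59).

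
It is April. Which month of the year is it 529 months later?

May

529 mod 12 = 1 (since 44·12 = 528).
April + 1 month → May.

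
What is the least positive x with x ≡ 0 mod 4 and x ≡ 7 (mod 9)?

Since 9·1 ≡ 1 (mod 4), take x = 7 + 9·((0−7)·1 mod 4) = 7 + 9·1 = 16.
Check: 16 mod 4 = 0, 16 mod 9 = 7.

16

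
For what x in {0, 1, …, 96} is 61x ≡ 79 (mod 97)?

The inverse of 61 mod 97 is 35 (since 61·35 = 2135 ≡ 1).
So x ≡ 35·79 = 2765 ≡ 49 (mod 97).

49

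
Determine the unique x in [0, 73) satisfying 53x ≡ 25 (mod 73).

17

53⁻¹ ≡ 62 (mod 73) because 53·62 = 3286 = 45·73 + 1.
Multiplying both sides by 62: x ≡ 62·25 = 1550 ≡ 17 (mod 73).
Check: 53·17 = 901 = 12·73 + 25.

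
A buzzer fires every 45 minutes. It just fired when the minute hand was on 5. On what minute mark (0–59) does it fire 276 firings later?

276·45 = 12420.
12420 = 207·60 + 0, so 12420 mod 60 = 0.
(5 + 0) mod 60 = 5.

5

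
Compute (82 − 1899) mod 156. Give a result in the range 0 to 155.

1899 mod 156 = 27 (since 12·156 = 1872).
(82 − 27) mod 156 = 55.

55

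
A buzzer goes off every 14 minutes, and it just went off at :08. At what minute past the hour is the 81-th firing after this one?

2

81·14 = 1134.
1134 − 18·60 = 54, so 1134 ≡ 54 (mod 60).
(8 + 54) mod 60 = 2.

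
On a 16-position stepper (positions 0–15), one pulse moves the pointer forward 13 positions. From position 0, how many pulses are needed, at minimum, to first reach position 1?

5

16 = 1·13 + 3
13 = 4·3 + 1
3 = 3·1 + 0
Back-substituting gives 13·5 ≡ 1 (mod 16).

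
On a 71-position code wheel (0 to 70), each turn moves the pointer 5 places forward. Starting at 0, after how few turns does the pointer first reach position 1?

57

The inverse of 5 mod 71 is 57 (since 5·57 = 285 ≡ 1).
So x ≡ 57·1 = 57 ≡ 57 (mod 71).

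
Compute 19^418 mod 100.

41

Square-and-reduce mod 100: 19^1≡19, 19^2≡61, 19^4≡21, 19^8≡41, 19^16≡81, 19^32≡61, 19^64≡21, 19^128≡41, 19^256≡81.
418 = 2 + 32 + 128 + 256, so 19^418 ≡ 61·61·41·81 ≡ 41 (mod 100).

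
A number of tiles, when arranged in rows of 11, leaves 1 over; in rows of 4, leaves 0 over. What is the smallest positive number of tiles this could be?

x ≡ 0 (mod 4) gives x ∈ {0, 4, 8, 12}.
The first of these with x mod 11 = 1 is 12.

12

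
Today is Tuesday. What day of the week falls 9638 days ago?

9638 mod 7 = 6 (since 1376·7 = 9632).
Tuesday − 6 days → Wednesday.

Wednesday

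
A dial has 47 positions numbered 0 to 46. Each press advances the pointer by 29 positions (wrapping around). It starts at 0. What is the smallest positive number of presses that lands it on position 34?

19

The inverse of 29 mod 47 is 13 (since 29·13 = 377 ≡ 1).
Multiplying both sides by 13: x ≡ 13·34 = 442 ≡ 19 (mod 47).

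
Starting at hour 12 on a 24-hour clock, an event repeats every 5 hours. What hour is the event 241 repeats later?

17

241·5 = 1205.
1205 mod 24 = 5 (since 50·24 = 1200).
(12 + 5) mod 24 = 17.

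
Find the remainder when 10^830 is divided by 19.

By repeated squaring mod 19: 10^1≡10, 10^2≡5, 10^4≡6, 10^8≡17, 10^16≡4, 10^32≡16, 10^64≡9, 10^128≡5, 10^256≡6, 10^512≡17.
Since 830 = 2 + 4 + 8 + 16 + 32 + 256 + 512 in binary, 10^830 ≡ 5·6·17·4·16·6·17 ≡ 5 (mod 19).

5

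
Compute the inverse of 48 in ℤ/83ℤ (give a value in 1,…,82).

64

83 = 1·48 + 35
48 = 1·35 + 13
35 = 2·13 + 9
13 = 1·9 + 4
9 = 2·4 + 1
4 = 4·1 + 0
Back-substituting gives 48·64 ≡ 1 (mod 83).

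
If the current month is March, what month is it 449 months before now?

449 mod 12 = 5 (since 37·12 = 444).
March − 5 months → October.

October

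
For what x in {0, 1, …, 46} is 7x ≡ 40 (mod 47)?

46

The inverse of 7 mod 47 is 27 (since 7·27 = 189 ≡ 1).
Multiplying both sides by 27: x ≡ 27·40 = 1080 ≡ 46 (mod 47).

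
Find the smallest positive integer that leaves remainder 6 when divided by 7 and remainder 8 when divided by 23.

x ≡ 6 (mod 7) gives x ∈ {6, 13, 20, 27, 34, 41, 48, 55, …}.
The first of these with x mod 23 = 8 is 146.

146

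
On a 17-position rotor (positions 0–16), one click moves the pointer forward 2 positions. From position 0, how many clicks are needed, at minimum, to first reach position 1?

17 = 8·2 + 1
2 = 2·1 + 0
Back-substituting gives 2·9 ≡ 1 (mod 17).

9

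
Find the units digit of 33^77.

Powers of 3 mod 10 repeat with period 4: 3, 9, 7, 1.
77 mod 4 = 1, so the last digit matches 3^1 = 3.

3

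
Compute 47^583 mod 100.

Square-and-reduce mod 100: 47^1≡47, 47^2≡9, 47^4≡81, 47^8≡61, 47^16≡21, 47^32≡41, 47^64≡81, 47^128≡61, 47^256≡21, 47^512≡41.
Since 583 = 1 + 2 + 4 + 64 + 512 in binary, 47^583 ≡ 47·9·81·81·41 ≡ 23 (mod 100).

23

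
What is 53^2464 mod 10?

The units digit of 53^n cycles with period 4: 3, 9, 7, 1, …
2464 mod 4 = 0, so the last digit matches 3^4 = 1.

1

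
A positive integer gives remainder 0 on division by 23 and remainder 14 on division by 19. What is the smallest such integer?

x ≡ 14 (mod 19) gives x ∈ {14, 33, 52, 71, 90, 109, 128, 147, …}.
The first of these with x mod 23 = 0 is 299.

299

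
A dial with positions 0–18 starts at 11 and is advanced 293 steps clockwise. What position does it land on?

0

293 − 15·19 = 8, so 293 ≡ 8 (mod 19).
(11 + 8) mod 19 = 0.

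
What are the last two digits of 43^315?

Square-and-reduce mod 100: 43^1≡43, 43^2≡49, 43^4≡1, 43^8≡1, 43^16≡1, 43^32≡1, 43^64≡1, 43^128≡1, 43^256≡1.
315 = 1 + 2 + 8 + 16 + 32 + 256, so 43^315 ≡ 43·49·1·1·1·1 ≡ 7 (mod 100).

07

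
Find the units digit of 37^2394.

9

The units digit of 37^n cycles with period 4: 7, 9, 3, 1, …
2394 leaves remainder 2 on division by 4, so 37^2394 ends in 9.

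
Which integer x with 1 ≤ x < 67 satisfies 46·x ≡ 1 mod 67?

67 = 1·46 + 21
46 = 2·21 + 4
21 = 5·4 + 1
4 = 4·1 + 0
Back-substituting gives 46·51 ≡ 1 (mod 67).

51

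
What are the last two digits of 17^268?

Successive squares of 17 mod 100: 17^1≡17, 17^2≡89, 17^4≡21, 17^8≡41, 17^16≡81, 17^32≡61, 17^64≡21, 17^128≡41, 17^256≡81.
268 = 4 + 8 + 256, so 17^268 ≡ 21·41·81 ≡ 41 (mod 100).

41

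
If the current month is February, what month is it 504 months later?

February

504 − 42·12 = 0, so 504 ≡ 0 (mod 12).
February + 0 months → February.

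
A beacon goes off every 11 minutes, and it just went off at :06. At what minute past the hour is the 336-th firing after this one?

336·11 = 3696.
Dividing 3696 by 60 gives quotient 61 and remainder 36.
(6 + 36) mod 60 = 42.

42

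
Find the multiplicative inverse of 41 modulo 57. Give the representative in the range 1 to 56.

57 = 1·41 + 16
41 = 2·16 + 9
16 = 1·9 + 7
9 = 1·7 + 2
7 = 3·2 + 1
2 = 2·1 + 0
Back-substituting gives 41·32 ≡ 1 (mod 57).

32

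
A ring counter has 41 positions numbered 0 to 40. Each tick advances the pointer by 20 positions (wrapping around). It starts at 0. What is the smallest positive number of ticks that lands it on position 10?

The inverse of 20 mod 41 is 39 (since 20·39 = 780 ≡ 1).
So x ≡ 39·10 = 390 ≡ 21 (mod 41).

21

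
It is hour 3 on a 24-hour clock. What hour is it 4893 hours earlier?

4893 − 203·24 = 21, so 4893 ≡ 21 (mod 24).
(3 − 21) mod 24 = 6.

6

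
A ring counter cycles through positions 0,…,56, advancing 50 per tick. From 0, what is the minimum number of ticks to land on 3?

24

The inverse of 50 mod 57 is 8 (since 50·8 = 400 ≡ 1).
Multiplying both sides by 8: x ≡ 8·3 = 24 ≡ 24 (mod 57).
Check: 50·24 = 1200 = 21·57 + 3.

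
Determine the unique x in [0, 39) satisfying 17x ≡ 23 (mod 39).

22

The inverse of 17 mod 39 is 23 (since 17·23 = 391 ≡ 1).
Multiplying both sides by 23: x ≡ 23·23 = 529 ≡ 22 (mod 39).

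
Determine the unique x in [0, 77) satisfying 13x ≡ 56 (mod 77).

28

13⁻¹ ≡ 6 (mod 77) because 13·6 = 78 = 1·77 + 1.
Multiplying both sides by 6: x ≡ 6·56 = 336 ≡ 28 (mod 77).
Check: 13·28 = 364 = 4·77 + 56.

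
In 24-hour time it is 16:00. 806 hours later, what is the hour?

806 = 33·24 + 14, so 806 mod 24 = 14.
(16 + 14) mod 24 = 6.

6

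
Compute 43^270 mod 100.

49

Successive squares of 43 mod 100: 43^1≡43, 43^2≡49, 43^4≡1, 43^8≡1, 43^16≡1, 43^32≡1, 43^64≡1, 43^128≡1, 43^256≡1.
270 = 2 + 4 + 8 + 256, so 43^270 ≡ 49·1·1·1 ≡ 49 (mod 100).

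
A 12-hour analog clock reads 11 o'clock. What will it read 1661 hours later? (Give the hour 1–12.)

Dividing 1661 by 12 gives quotient 138 and remainder 5.
11 + 5 → 4 on a 12-hour dial.

4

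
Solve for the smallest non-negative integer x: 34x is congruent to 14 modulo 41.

39

34⁻¹ ≡ 35 (mod 41) because 34·35 = 1190 = 29·41 + 1.
So x ≡ 35·14 = 490 ≡ 39 (mod 41).
Check: 34·39 = 1326 = 32·41 + 14.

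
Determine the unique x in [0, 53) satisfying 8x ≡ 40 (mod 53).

8⁻¹ ≡ 20 (mod 53) because 8·20 = 160 = 3·53 + 1.
Multiplying both sides by 20: x ≡ 20·40 = 800 ≡ 5 (mod 53).

5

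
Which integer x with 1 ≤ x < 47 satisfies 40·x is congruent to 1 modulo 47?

40·20 = 800 = 17·47 + 1, so 40⁻¹ ≡ 20 (mod 47).

20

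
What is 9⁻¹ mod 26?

9·3 = 27 = 1·26 + 1, so 9⁻¹ ≡ 3 (mod 26).

3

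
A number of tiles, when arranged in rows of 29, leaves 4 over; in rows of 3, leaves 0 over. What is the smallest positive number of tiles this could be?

33

x ≡ 0 (mod 3) gives x ∈ {0, 3, 6, 9, 12, 15, 18, 21, …}.
The first of these with x mod 29 = 4 is 33.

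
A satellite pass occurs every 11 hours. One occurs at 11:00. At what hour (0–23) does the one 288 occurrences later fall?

288·11 = 3168.
Dividing 3168 by 24 gives quotient 132 and remainder 0.
(11 + 0) mod 24 = 11.

11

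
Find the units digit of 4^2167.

Powers of 4 mod 10 repeat with period 2: 4, 6.
2167 mod 2 = 1, so the last digit matches 4^1 = 4.

4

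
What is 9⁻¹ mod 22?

5

9·5 = 45 = 2·22 + 1, so 9⁻¹ ≡ 5 (mod 22).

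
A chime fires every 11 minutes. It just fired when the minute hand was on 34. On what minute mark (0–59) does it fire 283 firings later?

27

283·11 = 3113.
3113 mod 60 = 53 (since 51·60 = 3060).
(34 + 53) mod 60 = 27.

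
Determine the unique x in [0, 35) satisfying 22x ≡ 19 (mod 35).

12

22⁻¹ ≡ 8 (mod 35) because 22·8 = 176 = 5·35 + 1.
So x ≡ 8·19 = 152 ≡ 12 (mod 35).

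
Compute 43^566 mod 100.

49

By repeated squaring mod 100: 43^1≡43, 43^2≡49, 43^4≡1, 43^8≡1, 43^16≡1, 43^32≡1, 43^64≡1, 43^128≡1, 43^256≡1, 43^512≡1.
566 = 2 + 4 + 16 + 32 + 512, so 43^566 ≡ 49·1·1·1·1 ≡ 49 (mod 100).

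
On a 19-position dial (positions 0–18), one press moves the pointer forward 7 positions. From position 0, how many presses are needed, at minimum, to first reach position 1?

11

19 = 2·7 + 5
7 = 1·5 + 2
5 = 2·2 + 1
2 = 2·1 + 0
Back-substituting gives 7·11 ≡ 1 (mod 19).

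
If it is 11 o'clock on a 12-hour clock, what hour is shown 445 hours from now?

12

Dividing 445 by 12 gives quotient 37 and remainder 1.
11 + 1 → 12 on a 12-hour dial.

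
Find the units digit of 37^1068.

1

Last digits of 7^n: 7, 9, 3, 1 (period 4).
1068 mod 4 = 0, so the last digit matches 7^4 = 1.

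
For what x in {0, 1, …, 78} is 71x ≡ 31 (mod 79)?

The inverse of 71 mod 79 is 69 (since 71·69 = 4899 ≡ 1).
Multiplying both sides by 69: x ≡ 69·31 = 2139 ≡ 6 (mod 79).
Check: 71·6 = 426 = 5·79 + 31.

6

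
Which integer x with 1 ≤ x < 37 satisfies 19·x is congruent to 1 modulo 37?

2

19·2 = 38 = 1·37 + 1, so 19⁻¹ ≡ 2 (mod 37).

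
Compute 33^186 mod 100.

69

By repeated squaring mod 100: 33^1≡33, 33^2≡89, 33^4≡21, 33^8≡41, 33^16≡81, 33^32≡61, 33^64≡21, 33^128≡41.
Since 186 = 2 + 8 + 16 + 32 + 128 in binary, 33^186 ≡ 89·41·81·61·41 ≡ 69 (mod 100).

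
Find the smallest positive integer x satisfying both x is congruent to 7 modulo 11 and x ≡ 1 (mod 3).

7

x ≡ 1 (mod 3) gives x ∈ {1, 4, 7}.
The first of these with x mod 11 = 7 is 7.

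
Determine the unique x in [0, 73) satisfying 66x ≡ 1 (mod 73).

52

66⁻¹ ≡ 52 (mod 73) because 66·52 = 3432 = 47·73 + 1.
Multiplying both sides by 52: x ≡ 52·1 = 52 ≡ 52 (mod 73).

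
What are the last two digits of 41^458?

Square-and-reduce mod 100: 41^1≡41, 41^2≡81, 41^4≡61, 41^8≡21, 41^16≡41, 41^32≡81, 41^64≡61, 41^128≡21, 41^256≡41.
458 = 2 + 8 + 64 + 128 + 256, so 41^458 ≡ 81·21·61·21·41 ≡ 21 (mod 100).

21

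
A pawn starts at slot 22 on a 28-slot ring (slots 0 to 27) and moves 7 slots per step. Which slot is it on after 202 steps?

202·7 = 1414.
Dividing 1414 by 28 gives quotient 50 and remainder 14.
(22 + 14) mod 28 = 8.

8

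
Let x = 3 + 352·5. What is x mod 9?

8

352·5 = 1760.
1760 − 195·9 = 5, so 1760 ≡ 5 (mod 9).
(3 + 5) mod 9 = 8.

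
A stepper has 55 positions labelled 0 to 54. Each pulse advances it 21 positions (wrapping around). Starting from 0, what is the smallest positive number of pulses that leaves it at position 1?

21·21 = 441 = 8·55 + 1, so 21⁻¹ ≡ 21 (mod 55).

21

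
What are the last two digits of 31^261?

By repeated squaring mod 100: 31^1≡31, 31^2≡61, 31^4≡21, 31^8≡41, 31^16≡81, 31^32≡61, 31^64≡21, 31^128≡41, 31^256≡81.
Since 261 = 1 + 4 + 256 in binary, 31^261 ≡ 31·21·81 ≡ 31 (mod 100).

31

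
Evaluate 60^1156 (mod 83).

63

Square-and-reduce mod 83: 60^1≡60, 60^2≡31, 60^4≡48, 60^8≡63, 60^16≡68, 60^32≡59, 60^64≡78, 60^128≡25, 60^256≡44, 60^512≡27, 60^1024≡65.
Since 1156 = 4 + 128 + 1024 in binary, 60^1156 ≡ 48·25·65 ≡ 63 (mod 83).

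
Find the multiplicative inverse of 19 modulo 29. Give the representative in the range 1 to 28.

26

29 = 1·19 + 10
19 = 1·10 + 9
10 = 1·9 + 1
9 = 9·1 + 0
Back-substituting gives 19·26 ≡ 1 (mod 29).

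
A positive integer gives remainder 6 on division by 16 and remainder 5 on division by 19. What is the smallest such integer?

214

x ≡ 6 (mod 16) gives x ∈ {6, 22, 38, 54, 70, 86, 102, 118, …}.
The first of these with x mod 19 = 5 is 214.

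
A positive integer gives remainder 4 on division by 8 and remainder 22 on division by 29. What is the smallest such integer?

x ≡ 4 (mod 8) gives x ∈ {4, 12, 20, 28, 36, 44, 52, 60, …}.
The first of these with x mod 29 = 22 is 196.

196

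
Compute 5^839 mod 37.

2

By repeated squaring mod 37: 5^1≡5, 5^2≡25, 5^4≡33, 5^8≡16, 5^16≡34, 5^32≡9, 5^64≡7, 5^128≡12, 5^256≡33, 5^512≡16.
Since 839 = 1 + 2 + 4 + 64 + 256 + 512 in binary, 5^839 ≡ 5·25·33·7·33·16 ≡ 2 (mod 37).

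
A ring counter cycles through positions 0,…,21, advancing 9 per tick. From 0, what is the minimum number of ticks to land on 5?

3

The inverse of 9 mod 22 is 5 (since 9·5 = 45 ≡ 1).
Multiplying both sides by 5: x ≡ 5·5 = 25 ≡ 3 (mod 22).
Check: 9·3 = 27 = 1·22 + 5.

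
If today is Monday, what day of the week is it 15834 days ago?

Monday

15834 mod 7 = 0 (since 2262·7 = 15834).
Monday − 0 days → Monday.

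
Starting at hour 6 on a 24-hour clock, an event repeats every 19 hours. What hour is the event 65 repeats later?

17

65·19 = 1235.
1235 mod 24 = 11 (since 51·24 = 1224).
(6 + 11) mod 24 = 17.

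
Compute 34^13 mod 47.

Square-and-reduce mod 47: 34^1≡34, 34^2≡28, 34^4≡32, 34^8≡37.
Since 13 = 1 + 4 + 8 in binary, 34^13 ≡ 34·32·37 ≡ 24 (mod 47).

24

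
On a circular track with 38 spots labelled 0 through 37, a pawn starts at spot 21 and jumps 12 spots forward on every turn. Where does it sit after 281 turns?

281·12 = 3372.
3372 mod 38 = 28 (since 88·38 = 3344).
(21 + 28) mod 38 = 11.

11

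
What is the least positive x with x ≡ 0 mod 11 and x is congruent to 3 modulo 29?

264

Since 29·8 ≡ 1 (mod 11), take x = 3 + 29·((0−3)·8 mod 11) = 3 + 29·9 = 264.
Check: 264 mod 11 = 0, 264 mod 29 = 3.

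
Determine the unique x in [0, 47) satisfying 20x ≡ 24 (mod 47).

20

20⁻¹ ≡ 40 (mod 47) because 20·40 = 800 = 17·47 + 1.
Multiplying both sides by 40: x ≡ 40·24 = 960 ≡ 20 (mod 47).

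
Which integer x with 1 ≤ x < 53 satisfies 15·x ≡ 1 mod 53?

46

53 = 3·15 + 8
15 = 1·8 + 7
8 = 1·7 + 1
7 = 7·1 + 0
Back-substituting gives 15·46 ≡ 1 (mod 53).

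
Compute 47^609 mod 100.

67

By repeated squaring mod 100: 47^1≡47, 47^2≡9, 47^4≡81, 47^8≡61, 47^16≡21, 47^32≡41, 47^64≡81, 47^128≡61, 47^256≡21, 47^512≡41.
Since 609 = 1 + 32 + 64 + 512 in binary, 47^609 ≡ 47·41·81·41 ≡ 67 (mod 100).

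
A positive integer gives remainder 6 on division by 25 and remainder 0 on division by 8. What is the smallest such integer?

56

x ≡ 0 (mod 8) gives x ∈ {0, 8, 16, 24, 32, 40, 48, 56}.
The first of these with x mod 25 = 6 is 56.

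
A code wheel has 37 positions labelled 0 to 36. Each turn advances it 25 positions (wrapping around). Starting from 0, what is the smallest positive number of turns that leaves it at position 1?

25·3 = 75 = 2·37 + 1, so 25⁻¹ ≡ 3 (mod 37).

3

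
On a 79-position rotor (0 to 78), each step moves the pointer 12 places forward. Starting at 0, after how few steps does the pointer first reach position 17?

8

12⁻¹ ≡ 33 (mod 79) because 12·33 = 396 = 5·79 + 1.
Multiplying both sides by 33: x ≡ 33·17 = 561 ≡ 8 (mod 79).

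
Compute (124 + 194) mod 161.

194 mod 161 = 33 (since 1·161 = 161).
(124 + 33) mod 161 = 157.

157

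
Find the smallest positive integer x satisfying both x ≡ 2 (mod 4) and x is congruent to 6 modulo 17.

Since 17·1 ≡ 1 (mod 4), take x = 6 + 17·((2−6)·1 mod 4) = 6 + 17·0 = 6.
Check: 6 mod 4 = 2, 6 mod 17 = 6.

6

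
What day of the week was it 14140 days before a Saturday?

Saturday

14140 − 2020·7 = 0, so 14140 ≡ 0 (mod 7).
Saturday − 0 days → Saturday.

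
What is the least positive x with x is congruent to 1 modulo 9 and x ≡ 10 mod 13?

10

x ≡ 1 (mod 9) gives x ∈ {1, 10}.
The first of these with x mod 13 = 10 is 10.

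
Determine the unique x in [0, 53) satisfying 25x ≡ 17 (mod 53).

24

The inverse of 25 mod 53 is 17 (since 25·17 = 425 ≡ 1).
Multiplying both sides by 17: x ≡ 17·17 = 289 ≡ 24 (mod 53).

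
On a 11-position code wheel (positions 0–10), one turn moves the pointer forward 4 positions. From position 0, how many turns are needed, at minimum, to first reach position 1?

4·3 = 12 = 1·11 + 1, so 4⁻¹ ≡ 3 (mod 11).

3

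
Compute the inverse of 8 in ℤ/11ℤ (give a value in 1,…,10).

11 = 1·8 + 3
8 = 2·3 + 2
3 = 1·2 + 1
2 = 2·1 + 0
Back-substituting gives 8·7 ≡ 1 (mod 11).

7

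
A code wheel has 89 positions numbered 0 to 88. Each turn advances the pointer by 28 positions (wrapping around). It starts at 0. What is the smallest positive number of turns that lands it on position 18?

The inverse of 28 mod 89 is 35 (since 28·35 = 980 ≡ 1).
Multiplying both sides by 35: x ≡ 35·18 = 630 ≡ 7 (mod 89).

7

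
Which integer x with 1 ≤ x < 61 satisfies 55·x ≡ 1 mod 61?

10

61 = 1·55 + 6
55 = 9·6 + 1
6 = 6·1 + 0
Back-substituting gives 55·10 ≡ 1 (mod 61).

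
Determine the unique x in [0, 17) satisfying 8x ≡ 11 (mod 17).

12

The inverse of 8 mod 17 is 15 (since 8·15 = 120 ≡ 1).
So x ≡ 15·11 = 165 ≡ 12 (mod 17).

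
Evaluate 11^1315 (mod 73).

68

By repeated squaring mod 73: 11^1≡11, 11^2≡48, 11^4≡41, 11^8≡2, 11^16≡4, 11^32≡16, 11^64≡37, 11^128≡55, 11^256≡32, 11^512≡2, 11^1024≡4.
1315 = 1 + 2 + 32 + 256 + 1024, so 11^1315 ≡ 11·48·16·32·4 ≡ 68 (mod 73).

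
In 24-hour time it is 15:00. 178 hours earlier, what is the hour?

5

178 = 7·24 + 10, so 178 mod 24 = 10.
(15 − 10) mod 24 = 5.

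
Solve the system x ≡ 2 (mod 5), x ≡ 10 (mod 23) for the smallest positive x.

Since 23·2 ≡ 1 (mod 5), take x = 10 + 23·((2−10)·2 mod 5) = 10 + 23·4 = 102.
Check: 102 mod 5 = 2, 102 mod 23 = 10.

102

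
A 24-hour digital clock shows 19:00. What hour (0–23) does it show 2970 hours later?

2970 − 123·24 = 18, so 2970 ≡ 18 (mod 24).
(19 + 18) mod 24 = 13.

13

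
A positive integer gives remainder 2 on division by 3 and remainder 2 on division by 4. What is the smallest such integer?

x ≡ 2 (mod 3) gives x ∈ {2}.
The first of these with x mod 4 = 2 is 2.

2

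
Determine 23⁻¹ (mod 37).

37 = 1·23 + 14
23 = 1·14 + 9
14 = 1·9 + 5
9 = 1·5 + 4
5 = 1·4 + 1
4 = 4·1 + 0
Back-substituting gives 23·29 ≡ 1 (mod 37).

29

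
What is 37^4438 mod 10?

Powers of 7 mod 10 repeat with period 4: 7, 9, 3, 1.
4438 mod 4 = 2, so the last digit matches 7^2 = 9.

9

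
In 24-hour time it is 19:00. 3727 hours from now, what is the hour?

3727 − 155·24 = 7, so 3727 ≡ 7 (mod 24).
(19 + 7) mod 24 = 2.

2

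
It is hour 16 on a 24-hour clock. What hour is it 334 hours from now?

334 = 13·24 + 22, so 334 mod 24 = 22.
(16 + 22) mod 24 = 14.

14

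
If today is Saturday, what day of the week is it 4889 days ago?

4889 mod 7 = 3 (since 698·7 = 4886).
Saturday − 3 days → Wednesday.

Wednesday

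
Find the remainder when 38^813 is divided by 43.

By repeated squaring mod 43: 38^1≡38, 38^2≡25, 38^4≡23, 38^8≡13, 38^16≡40, 38^32≡9, 38^64≡38, 38^128≡25, 38^256≡23, 38^512≡13.
Since 813 = 1 + 4 + 8 + 32 + 256 + 512 in binary, 38^813 ≡ 38·23·13·9·23·13 ≡ 35 (mod 43).

35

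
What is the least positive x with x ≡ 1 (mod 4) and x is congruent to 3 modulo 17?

x ≡ 1 (mod 4) gives x ∈ {1, 5, 9, 13, 17, 21, 25, 29, …}.
The first of these with x mod 17 = 3 is 37.

37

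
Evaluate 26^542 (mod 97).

53

By repeated squaring mod 97: 26^1≡26, 26^2≡94, 26^4≡9, 26^8≡81, 26^16≡62, 26^32≡61, 26^64≡35, 26^128≡61, 26^256≡35, 26^512≡61.
Since 542 = 2 + 4 + 8 + 16 + 512 in binary, 26^542 ≡ 94·9·81·62·61 ≡ 53 (mod 97).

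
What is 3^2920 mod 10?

1

Powers of 3 mod 10 repeat with period 4: 3, 9, 7, 1.
2920 mod 4 = 0, so the last digit matches 3^4 = 1.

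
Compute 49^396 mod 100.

Successive squares of 49 mod 100: 49^1≡49, 49^2≡1, 49^4≡1, 49^8≡1, 49^16≡1, 49^32≡1, 49^64≡1, 49^128≡1, 49^256≡1.
396 = 4 + 8 + 128 + 256, so 49^396 ≡ 1·1·1·1 ≡ 1 (mod 100).

1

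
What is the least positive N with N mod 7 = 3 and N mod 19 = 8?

122

x ≡ 3 (mod 7) gives x ∈ {3, 10, 17, 24, 31, 38, 45, 52, …}.
The first of these with x mod 19 = 8 is 122.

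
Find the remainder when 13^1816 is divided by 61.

13

By repeated squaring mod 61: 13^1≡13, 13^2≡47, 13^4≡13, 13^8≡47, 13^16≡13, 13^32≡47, 13^64≡13, 13^128≡47, 13^256≡13, 13^512≡47, 13^1024≡13.
Since 1816 = 8 + 16 + 256 + 512 + 1024 in binary, 13^1816 ≡ 47·13·13·47·13 ≡ 13 (mod 61).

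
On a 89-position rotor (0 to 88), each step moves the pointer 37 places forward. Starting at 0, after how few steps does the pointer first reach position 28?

20

The inverse of 37 mod 89 is 77 (since 37·77 = 2849 ≡ 1).
Multiplying both sides by 77: x ≡ 77·28 = 2156 ≡ 20 (mod 89).
Check: 37·20 = 740 = 8·89 + 28.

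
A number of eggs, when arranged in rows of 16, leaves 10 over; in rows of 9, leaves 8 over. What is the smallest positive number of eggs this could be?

26

x ≡ 8 (mod 9) gives x ∈ {8, 17, 26}.
The first of these with x mod 16 = 10 is 26.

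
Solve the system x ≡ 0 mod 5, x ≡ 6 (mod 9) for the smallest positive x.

15

x ≡ 0 (mod 5) gives x ∈ {0, 5, 10, 15}.
The first of these with x mod 9 = 6 is 15.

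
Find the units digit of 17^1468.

Powers of 7 mod 10 repeat with period 4: 7, 9, 3, 1.
1468 mod 4 = 0, so the last digit matches 7^4 = 1.

1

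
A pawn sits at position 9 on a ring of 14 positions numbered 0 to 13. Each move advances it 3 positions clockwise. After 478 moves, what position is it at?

478·3 = 1434.
1434 = 102·14 + 6, so 1434 mod 14 = 6.
(9 + 6) mod 14 = 1.

1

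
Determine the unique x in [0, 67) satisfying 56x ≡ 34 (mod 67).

56⁻¹ ≡ 6 (mod 67) because 56·6 = 336 = 5·67 + 1.
So x ≡ 6·34 = 204 ≡ 3 (mod 67).

3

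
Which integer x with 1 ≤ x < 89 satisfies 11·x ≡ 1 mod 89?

81

11·81 = 891 = 10·89 + 1, so 11⁻¹ ≡ 81 (mod 89).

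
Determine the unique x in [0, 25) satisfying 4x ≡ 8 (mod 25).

2

4⁻¹ ≡ 19 (mod 25) because 4·19 = 76 = 3·25 + 1.
So x ≡ 19·8 = 152 ≡ 2 (mod 25).
Check: 4·2 = 8 = 0·25 + 8.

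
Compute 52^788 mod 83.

33

By repeated squaring mod 83: 52^1≡52, 52^2≡48, 52^4≡63, 52^8≡68, 52^16≡59, 52^32≡78, 52^64≡25, 52^128≡44, 52^256≡27, 52^512≡65.
Since 788 = 4 + 16 + 256 + 512 in binary, 52^788 ≡ 63·59·27·65 ≡ 33 (mod 83).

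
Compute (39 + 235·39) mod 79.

235·39 = 9165.
9165 mod 79 = 1 (since 116·79 = 9164).
(39 + 1) mod 79 = 40.

40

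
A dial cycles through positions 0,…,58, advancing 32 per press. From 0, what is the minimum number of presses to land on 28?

The inverse of 32 mod 59 is 24 (since 32·24 = 768 ≡ 1).
Multiplying both sides by 24: x ≡ 24·28 = 672 ≡ 23 (mod 59).

23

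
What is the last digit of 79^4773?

9

Last digits of 9^n: 9, 1 (period 2).
4773 leaves remainder 1 on division by 2, so 79^4773 ends in 9.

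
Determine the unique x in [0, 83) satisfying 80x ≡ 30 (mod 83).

73

The inverse of 80 mod 83 is 55 (since 80·55 = 4400 ≡ 1).
So x ≡ 55·30 = 1650 ≡ 73 (mod 83).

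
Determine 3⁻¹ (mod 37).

25

3·25 = 75 = 2·37 + 1, so 3⁻¹ ≡ 25 (mod 37).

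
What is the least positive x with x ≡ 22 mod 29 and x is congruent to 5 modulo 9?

Since 9·13 ≡ 1 (mod 29), take x = 5 + 9·((22−5)·13 mod 29) = 5 + 9·18 = 167.
Check: 167 mod 29 = 22, 167 mod 9 = 5.

167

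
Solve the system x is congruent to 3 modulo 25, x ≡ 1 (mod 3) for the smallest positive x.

x ≡ 1 (mod 3) gives x ∈ {1, 4, 7, 10, 13, 16, 19, 22, …}.
The first of these with x mod 25 = 3 is 28.

28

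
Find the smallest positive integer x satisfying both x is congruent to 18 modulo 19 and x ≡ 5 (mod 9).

113

Since 9·17 ≡ 1 (mod 19), take x = 5 + 9·((18−5)·17 mod 19) = 5 + 9·12 = 113.
Check: 113 mod 19 = 18, 113 mod 9 = 5.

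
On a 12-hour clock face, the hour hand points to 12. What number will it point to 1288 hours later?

4

1288 = 107·12 + 4, so 1288 mod 12 = 4.
12 + 4 → 4 on a 12-hour dial.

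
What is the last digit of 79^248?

The units digit of 79^n cycles with period 2: 9, 1, …
248 mod 2 = 0, so the last digit matches 9^2 = 1.

1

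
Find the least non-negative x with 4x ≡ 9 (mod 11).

5

4⁻¹ ≡ 3 (mod 11) because 4·3 = 12 = 1·11 + 1.
So x ≡ 3·9 = 27 ≡ 5 (mod 11).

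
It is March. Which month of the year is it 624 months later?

Dividing 624 by 12 gives quotient 52 and remainder 0.
March + 0 months → March.

March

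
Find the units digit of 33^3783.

7

The units digit of 33^n cycles with period 4: 3, 9, 7, 1, …
3783 leaves remainder 3 on division by 4, so 33^3783 ends in 7.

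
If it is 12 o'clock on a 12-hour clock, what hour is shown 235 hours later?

7

235 mod 12 = 7 (since 19·12 = 228).
12 + 7 → 7 on a 12-hour dial.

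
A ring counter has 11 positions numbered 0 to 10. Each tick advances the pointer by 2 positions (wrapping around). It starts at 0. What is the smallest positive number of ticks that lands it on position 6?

2⁻¹ ≡ 6 (mod 11) because 2·6 = 12 = 1·11 + 1.
So x ≡ 6·6 = 36 ≡ 3 (mod 11).

3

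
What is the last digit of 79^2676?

1

The units digit of 79^n cycles with period 2: 9, 1, …
2676 mod 2 = 0, so the last digit matches 9^2 = 1.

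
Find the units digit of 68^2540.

Last digits of 8^n: 8, 4, 2, 6 (period 4).
2540 leaves remainder 0 on division by 4, so 68^2540 ends in 6.

6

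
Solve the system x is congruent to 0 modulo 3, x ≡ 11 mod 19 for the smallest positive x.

30

Since 19·1 ≡ 1 (mod 3), take x = 11 + 19·((0−11)·1 mod 3) = 11 + 19·1 = 30.
Check: 30 mod 3 = 0, 30 mod 19 = 11.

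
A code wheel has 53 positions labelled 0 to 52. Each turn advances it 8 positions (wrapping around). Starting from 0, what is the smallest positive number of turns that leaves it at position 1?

20

8·20 = 160 = 3·53 + 1, so 8⁻¹ ≡ 20 (mod 53).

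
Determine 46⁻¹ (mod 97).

19

97 = 2·46 + 5
46 = 9·5 + 1
5 = 5·1 + 0
Back-substituting gives 46·19 ≡ 1 (mod 97).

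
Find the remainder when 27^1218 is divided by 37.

1

Square-and-reduce mod 37: 27^1≡27, 27^2≡26, 27^4≡10, 27^8≡26, 27^16≡10, 27^32≡26, 27^64≡10, 27^128≡26, 27^256≡10, 27^512≡26, 27^1024≡10.
1218 = 2 + 64 + 128 + 1024, so 27^1218 ≡ 26·10·26·10 ≡ 1 (mod 37).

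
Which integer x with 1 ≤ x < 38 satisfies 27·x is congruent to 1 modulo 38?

31

27·31 = 837 = 22·38 + 1, so 27⁻¹ ≡ 31 (mod 38).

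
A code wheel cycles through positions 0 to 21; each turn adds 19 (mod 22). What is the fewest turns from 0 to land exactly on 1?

22 = 1·19 + 3
19 = 6·3 + 1
3 = 3·1 + 0
Back-substituting gives 19·7 ≡ 1 (mod 22).

7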